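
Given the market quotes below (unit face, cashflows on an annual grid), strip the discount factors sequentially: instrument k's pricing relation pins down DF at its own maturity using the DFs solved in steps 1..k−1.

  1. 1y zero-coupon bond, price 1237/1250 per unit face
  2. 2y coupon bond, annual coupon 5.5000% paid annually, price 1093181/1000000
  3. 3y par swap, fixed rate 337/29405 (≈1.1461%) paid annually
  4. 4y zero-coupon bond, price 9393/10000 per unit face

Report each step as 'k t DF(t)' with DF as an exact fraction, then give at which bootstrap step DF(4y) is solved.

1 1 1237/1250
2 2 4923/5000
3 3 9663/10000
4 4 9393/10000
DF(4y) is solved at step 4

step 1 [1y] zero: DF = P = 1237/1250 ≈ 0.989600
step 2 [2y] bond c/1=11/200: DF=(1093181/1000000 − 11/200·(0.989600))/(1+11/200) = 4923/5000 ≈ 0.984600
step 3 [3y] swap r/1=337/29405: DF=(1 − 337/29405·(0.989600+0.984600))/(1+337/29405) = 9663/10000 ≈ 0.966300
step 4 [4y] zero: DF = P = 9393/10000 ≈ 0.939300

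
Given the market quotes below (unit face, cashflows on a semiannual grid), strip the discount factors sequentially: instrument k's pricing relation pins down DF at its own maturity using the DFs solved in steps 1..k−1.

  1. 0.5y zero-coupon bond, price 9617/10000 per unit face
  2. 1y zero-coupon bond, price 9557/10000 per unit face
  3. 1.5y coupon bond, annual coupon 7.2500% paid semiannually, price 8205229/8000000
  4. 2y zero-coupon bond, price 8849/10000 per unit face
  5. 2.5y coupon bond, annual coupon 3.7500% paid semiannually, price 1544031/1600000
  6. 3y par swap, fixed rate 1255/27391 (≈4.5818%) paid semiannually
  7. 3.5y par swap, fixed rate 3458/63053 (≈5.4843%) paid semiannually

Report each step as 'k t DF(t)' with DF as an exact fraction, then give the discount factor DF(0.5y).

1 1/2 9617/10000
2 1 9557/10000
3 3/2 9227/10000
4 2 8849/10000
5 5/2 8787/10000
6 3 1749/2000
7 7/2 8271/10000
DF(0.5y) = 9617/10000 ≈ 0.961700

step 1 [0.5y] zero: DF = P = 9617/10000 ≈ 0.961700
step 2 [1y] zero: DF = P = 9557/10000 ≈ 0.955700
step 3 [1.5y] bond c/2=29/800: DF=(8205229/8000000 − 29/800·(0.961700+0.955700))/(1+29/800) = 9227/10000 ≈ 0.922700
step 4 [2y] zero: DF = P = 8849/10000 ≈ 0.884900
step 5 [2.5y] bond c/2=3/160: DF=(1544031/1600000 − 3/160·(0.961700+0.955700+0.922700+0.884900))/(1+3/160) = 8787/10000 ≈ 0.878700
step 6 [3y] swap r/2=1255/54782: DF=(1 − 1255/54782·(0.961700+0.955700+0.922700+0.884900+0.878700))/(1+1255/54782) = 1749/2000 ≈ 0.874500
step 7 [3.5y] swap r/2=1729/63053: DF=(1 − 1729/63053·(0.961700+0.955700+0.922700+0.884900+0.878700+0.874500))/(1+1729/63053) = 8271/10000 ≈ 0.827100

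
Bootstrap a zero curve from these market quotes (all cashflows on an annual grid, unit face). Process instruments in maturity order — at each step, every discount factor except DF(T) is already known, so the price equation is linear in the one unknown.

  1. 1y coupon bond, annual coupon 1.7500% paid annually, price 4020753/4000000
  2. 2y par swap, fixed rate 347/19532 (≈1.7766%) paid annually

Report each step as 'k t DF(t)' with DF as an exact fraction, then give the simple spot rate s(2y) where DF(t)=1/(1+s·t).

step 1 [1y] bond c/1=7/400: DF=(4020753/4000000 − 7/400·(0))/(1+7/400) = 9879/10000 ≈ 0.987900
step 2 [2y] swap r/1=347/19532: DF=(1 − 347/19532·(0.987900))/(1+347/19532) = 9653/10000 ≈ 0.965300

1 1 9879/10000
2 2 9653/10000
s(2y) = (1/(9653/10000) − 1)/(2) = 347/19306 ≈ 1.7974%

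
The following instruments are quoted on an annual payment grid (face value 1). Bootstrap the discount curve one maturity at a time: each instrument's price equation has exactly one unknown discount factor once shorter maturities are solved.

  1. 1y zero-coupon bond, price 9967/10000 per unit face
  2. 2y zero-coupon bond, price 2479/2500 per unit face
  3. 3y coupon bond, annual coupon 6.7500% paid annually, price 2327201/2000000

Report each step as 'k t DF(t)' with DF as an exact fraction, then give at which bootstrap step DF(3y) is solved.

step 1 [1y] zero: DF = P = 9967/10000 ≈ 0.996700
step 2 [2y] zero: DF = P = 2479/2500 ≈ 0.991600
step 3 [3y] bond c/1=27/400: DF=(2327201/2000000 − 27/400·(0.996700+0.991600))/(1+27/400) = 9643/10000 ≈ 0.964300

1 1 9967/10000
2 2 2479/2500
3 3 9643/10000
DF(3y) is solved at step 3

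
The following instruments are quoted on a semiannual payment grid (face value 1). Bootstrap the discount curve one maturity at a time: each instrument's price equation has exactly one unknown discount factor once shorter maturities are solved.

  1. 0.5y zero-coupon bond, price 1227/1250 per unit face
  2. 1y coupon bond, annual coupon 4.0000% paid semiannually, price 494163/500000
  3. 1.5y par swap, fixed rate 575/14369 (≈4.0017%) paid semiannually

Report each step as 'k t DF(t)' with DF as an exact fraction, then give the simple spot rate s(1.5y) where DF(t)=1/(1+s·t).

step 1 [0.5y] zero: DF = P = 1227/1250 ≈ 0.981600
step 2 [1y] bond c/2=1/50: DF=(494163/500000 − 1/50·(0.981600))/(1+1/50) = 9497/10000 ≈ 0.949700
step 3 [1.5y] swap r/2=575/28738: DF=(1 − 575/28738·(0.981600+0.949700))/(1+575/28738) = 377/400 ≈ 0.942500

1 1/2 1227/1250
2 1 9497/10000
3 3/2 377/400
s(1.5y) = (1/(377/400) − 1)/(3/2) = 46/1131 ≈ 4.0672%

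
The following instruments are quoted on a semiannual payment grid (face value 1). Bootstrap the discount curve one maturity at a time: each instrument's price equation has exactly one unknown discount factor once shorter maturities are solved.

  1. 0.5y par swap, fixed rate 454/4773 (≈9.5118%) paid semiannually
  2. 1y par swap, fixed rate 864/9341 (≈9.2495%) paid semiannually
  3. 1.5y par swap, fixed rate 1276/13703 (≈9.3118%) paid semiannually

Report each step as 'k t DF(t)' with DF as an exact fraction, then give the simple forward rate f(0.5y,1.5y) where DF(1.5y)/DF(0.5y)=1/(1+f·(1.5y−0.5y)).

step 1 [0.5y] swap r/2=227/4773: DF=(1 − 227/4773·(0))/(1+227/4773) = 4773/5000 ≈ 0.954600
step 2 [1y] swap r/2=432/9341: DF=(1 − 432/9341·(0.954600))/(1+432/9341) = 571/625 ≈ 0.913600
step 3 [1.5y] swap r/2=638/13703: DF=(1 − 638/13703·(0.954600+0.913600))/(1+638/13703) = 2181/2500 ≈ 0.872400

1 1/2 4773/5000
2 1 571/625
3 3/2 2181/2500
f(0.5y,1.5y) = ((4773/5000)/(2181/2500) − 1)/(1) = 137/1454 ≈ 9.4223%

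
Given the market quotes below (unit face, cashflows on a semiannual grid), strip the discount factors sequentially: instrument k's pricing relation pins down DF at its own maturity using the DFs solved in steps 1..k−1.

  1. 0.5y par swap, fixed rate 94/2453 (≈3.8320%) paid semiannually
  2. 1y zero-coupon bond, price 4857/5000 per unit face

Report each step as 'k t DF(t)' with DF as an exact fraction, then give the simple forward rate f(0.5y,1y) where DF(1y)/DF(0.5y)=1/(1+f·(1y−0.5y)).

1 1/2 2453/2500
2 1 4857/5000
f(0.5y,1y) = ((2453/2500)/(4857/5000) − 1)/(1/2) = 98/4857 ≈ 2.0177%

step 1 [0.5y] swap r/2=47/2453: DF=(1 − 47/2453·(0))/(1+47/2453) = 2453/2500 ≈ 0.981200
step 2 [1y] zero: DF = P = 4857/5000 ≈ 0.971400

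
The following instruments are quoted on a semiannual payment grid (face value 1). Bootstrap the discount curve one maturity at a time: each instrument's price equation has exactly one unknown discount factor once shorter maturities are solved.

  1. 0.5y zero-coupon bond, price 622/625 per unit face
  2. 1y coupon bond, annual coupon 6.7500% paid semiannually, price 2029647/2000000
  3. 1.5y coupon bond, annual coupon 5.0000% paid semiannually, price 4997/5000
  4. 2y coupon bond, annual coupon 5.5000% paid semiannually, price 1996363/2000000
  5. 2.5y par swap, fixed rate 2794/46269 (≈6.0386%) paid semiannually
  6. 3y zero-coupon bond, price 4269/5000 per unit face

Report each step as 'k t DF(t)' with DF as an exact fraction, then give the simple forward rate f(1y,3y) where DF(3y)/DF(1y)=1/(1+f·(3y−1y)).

step 1 [0.5y] zero: DF = P = 622/625 ≈ 0.995200
step 2 [1y] bond c/2=27/800: DF=(2029647/2000000 − 27/800·(0.995200))/(1+27/800) = 2373/2500 ≈ 0.949200
step 3 [1.5y] bond c/2=1/40: DF=(4997/5000 − 1/40·(0.995200+0.949200))/(1+1/40) = 2319/2500 ≈ 0.927600
step 4 [2y] bond c/2=11/400: DF=(1996363/2000000 − 11/400·(0.995200+0.949200+0.927600))/(1+11/400) = 4473/5000 ≈ 0.894600
step 5 [2.5y] swap r/2=1397/46269: DF=(1 − 1397/46269·(0.995200+0.949200+0.927600+0.894600))/(1+1397/46269) = 8603/10000 ≈ 0.860300
step 6 [3y] zero: DF = P = 4269/5000 ≈ 0.853800

1 1/2 622/625
2 1 2373/2500
3 3/2 2319/2500
4 2 4473/5000
5 5/2 8603/10000
6 3 4269/5000
f(1y,3y) = ((2373/2500)/(4269/5000) − 1)/(2) = 159/2846 ≈ 5.5868%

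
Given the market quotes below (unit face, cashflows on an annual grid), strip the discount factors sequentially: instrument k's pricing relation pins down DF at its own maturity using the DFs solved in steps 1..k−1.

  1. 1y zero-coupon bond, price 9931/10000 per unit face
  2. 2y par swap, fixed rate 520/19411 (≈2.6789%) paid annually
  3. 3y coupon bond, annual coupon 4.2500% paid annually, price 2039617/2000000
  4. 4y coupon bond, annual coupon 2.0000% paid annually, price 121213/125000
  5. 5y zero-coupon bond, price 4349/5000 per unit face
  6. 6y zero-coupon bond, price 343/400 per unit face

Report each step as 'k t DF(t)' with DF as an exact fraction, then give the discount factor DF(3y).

1 1 9931/10000
2 2 237/250
3 3 8991/10000
4 4 179/200
5 5 4349/5000
6 6 343/400
DF(3y) = 8991/10000 ≈ 0.899100

step 1 [1y] zero: DF = P = 9931/10000 ≈ 0.993100
step 2 [2y] swap r/1=520/19411: DF=(1 − 520/19411·(0.993100))/(1+520/19411) = 237/250 ≈ 0.948000
step 3 [3y] bond c/1=17/400: DF=(2039617/2000000 − 17/400·(0.993100+0.948000))/(1+17/400) = 8991/10000 ≈ 0.899100
step 4 [4y] bond c/1=1/50: DF=(121213/125000 − 1/50·(0.993100+0.948000+0.899100))/(1+1/50) = 179/200 ≈ 0.895000
step 5 [5y] zero: DF = P = 4349/5000 ≈ 0.869800
step 6 [6y] zero: DF = P = 343/400 ≈ 0.857500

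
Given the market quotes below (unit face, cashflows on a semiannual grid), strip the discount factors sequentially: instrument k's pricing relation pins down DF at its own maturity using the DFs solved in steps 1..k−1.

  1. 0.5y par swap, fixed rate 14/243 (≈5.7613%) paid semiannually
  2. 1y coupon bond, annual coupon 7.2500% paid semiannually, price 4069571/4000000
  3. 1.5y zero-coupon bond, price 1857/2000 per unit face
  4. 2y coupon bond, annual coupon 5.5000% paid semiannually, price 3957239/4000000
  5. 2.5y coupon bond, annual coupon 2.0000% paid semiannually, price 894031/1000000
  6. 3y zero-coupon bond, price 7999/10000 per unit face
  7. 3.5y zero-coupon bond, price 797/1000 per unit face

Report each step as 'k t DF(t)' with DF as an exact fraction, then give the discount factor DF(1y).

step 1 [0.5y] swap r/2=7/243: DF=(1 − 7/243·(0))/(1+7/243) = 243/250 ≈ 0.972000
step 2 [1y] bond c/2=29/800: DF=(4069571/4000000 − 29/800·(0.972000))/(1+29/800) = 4739/5000 ≈ 0.947800
step 3 [1.5y] zero: DF = P = 1857/2000 ≈ 0.928500
step 4 [2y] bond c/2=11/400: DF=(3957239/4000000 − 11/400·(0.972000+0.947800+0.928500))/(1+11/400) = 4433/5000 ≈ 0.886600
step 5 [2.5y] bond c/2=1/100: DF=(894031/1000000 − 1/100·(0.972000+0.947800+0.928500+0.886600))/(1+1/100) = 4241/5000 ≈ 0.848200
step 6 [3y] zero: DF = P = 7999/10000 ≈ 0.799900
step 7 [3.5y] zero: DF = P = 797/1000 ≈ 0.797000

1 1/2 243/250
2 1 4739/5000
3 3/2 1857/2000
4 2 4433/5000
5 5/2 4241/5000
6 3 7999/10000
7 7/2 797/1000
DF(1y) = 4739/5000 ≈ 0.947800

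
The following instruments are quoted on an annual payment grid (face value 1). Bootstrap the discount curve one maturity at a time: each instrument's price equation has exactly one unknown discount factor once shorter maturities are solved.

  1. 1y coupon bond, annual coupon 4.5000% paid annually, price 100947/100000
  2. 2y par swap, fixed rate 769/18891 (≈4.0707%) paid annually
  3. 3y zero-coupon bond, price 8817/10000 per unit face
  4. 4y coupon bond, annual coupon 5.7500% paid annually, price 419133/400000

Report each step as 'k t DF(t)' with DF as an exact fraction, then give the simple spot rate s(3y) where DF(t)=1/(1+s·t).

1 1 483/500
2 2 9231/10000
3 3 8817/10000
4 4 4201/5000
s(3y) = (1/(8817/10000) − 1)/(3) = 1183/26451 ≈ 4.4724%

step 1 [1y] bond c/1=9/200: DF=(100947/100000 − 9/200·(0))/(1+9/200) = 483/500 ≈ 0.966000
step 2 [2y] swap r/1=769/18891: DF=(1 − 769/18891·(0.966000))/(1+769/18891) = 9231/10000 ≈ 0.923100
step 3 [3y] zero: DF = P = 8817/10000 ≈ 0.881700
step 4 [4y] bond c/1=23/400: DF=(419133/400000 − 23/400·(0.966000+0.923100+0.881700))/(1+23/400) = 4201/5000 ≈ 0.840200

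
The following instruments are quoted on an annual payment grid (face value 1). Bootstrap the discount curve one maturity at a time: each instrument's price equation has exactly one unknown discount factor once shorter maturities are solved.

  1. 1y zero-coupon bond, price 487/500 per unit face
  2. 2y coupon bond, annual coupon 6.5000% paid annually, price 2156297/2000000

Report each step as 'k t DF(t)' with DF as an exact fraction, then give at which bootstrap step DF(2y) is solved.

1 1 487/500
2 2 9529/10000
DF(2y) is solved at step 2

step 1 [1y] zero: DF = P = 487/500 ≈ 0.974000
step 2 [2y] bond c/1=13/200: DF=(2156297/2000000 − 13/200·(0.974000))/(1+13/200) = 9529/10000 ≈ 0.952900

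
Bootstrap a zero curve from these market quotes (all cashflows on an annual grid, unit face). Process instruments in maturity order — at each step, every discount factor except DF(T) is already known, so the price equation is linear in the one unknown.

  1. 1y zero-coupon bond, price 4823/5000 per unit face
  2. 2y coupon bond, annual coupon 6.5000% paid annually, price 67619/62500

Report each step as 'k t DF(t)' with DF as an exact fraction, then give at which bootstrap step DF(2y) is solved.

step 1 [1y] zero: DF = P = 4823/5000 ≈ 0.964600
step 2 [2y] bond c/1=13/200: DF=(67619/62500 − 13/200·(0.964600))/(1+13/200) = 957/1000 ≈ 0.957000

1 1 4823/5000
2 2 957/1000
DF(2y) is solved at step 2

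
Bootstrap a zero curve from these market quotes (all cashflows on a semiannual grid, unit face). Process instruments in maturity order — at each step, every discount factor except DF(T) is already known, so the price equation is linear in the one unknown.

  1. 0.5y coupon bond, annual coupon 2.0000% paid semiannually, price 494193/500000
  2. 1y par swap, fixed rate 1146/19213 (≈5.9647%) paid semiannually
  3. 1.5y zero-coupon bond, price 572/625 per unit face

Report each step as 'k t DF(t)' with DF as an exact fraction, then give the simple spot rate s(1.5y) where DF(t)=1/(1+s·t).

1 1/2 4893/5000
2 1 9427/10000
3 3/2 572/625
s(1.5y) = (1/(572/625) − 1)/(3/2) = 53/858 ≈ 6.1772%

step 1 [0.5y] bond c/2=1/100: DF=(494193/500000 − 1/100·(0))/(1+1/100) = 4893/5000 ≈ 0.978600
step 2 [1y] swap r/2=573/19213: DF=(1 − 573/19213·(0.978600))/(1+573/19213) = 9427/10000 ≈ 0.942700
step 3 [1.5y] zero: DF = P = 572/625 ≈ 0.915200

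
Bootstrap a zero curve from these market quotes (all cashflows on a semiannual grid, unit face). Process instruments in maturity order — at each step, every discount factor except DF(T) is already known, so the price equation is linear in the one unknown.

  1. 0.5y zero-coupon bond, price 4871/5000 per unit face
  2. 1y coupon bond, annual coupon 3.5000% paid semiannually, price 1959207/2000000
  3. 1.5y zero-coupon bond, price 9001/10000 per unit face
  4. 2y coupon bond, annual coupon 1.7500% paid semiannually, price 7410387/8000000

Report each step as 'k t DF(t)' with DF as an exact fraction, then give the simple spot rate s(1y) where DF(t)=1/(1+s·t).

step 1 [0.5y] zero: DF = P = 4871/5000 ≈ 0.974200
step 2 [1y] bond c/2=7/400: DF=(1959207/2000000 − 7/400·(0.974200))/(1+7/400) = 473/500 ≈ 0.946000
step 3 [1.5y] zero: DF = P = 9001/10000 ≈ 0.900100
step 4 [2y] bond c/2=7/800: DF=(7410387/8000000 − 7/800·(0.974200+0.946000+0.900100))/(1+7/800) = 4469/5000 ≈ 0.893800

1 1/2 4871/5000
2 1 473/500
3 3/2 9001/10000
4 2 4469/5000
s(1y) = (1/(473/500) − 1)/(1) = 27/473 ≈ 5.7082%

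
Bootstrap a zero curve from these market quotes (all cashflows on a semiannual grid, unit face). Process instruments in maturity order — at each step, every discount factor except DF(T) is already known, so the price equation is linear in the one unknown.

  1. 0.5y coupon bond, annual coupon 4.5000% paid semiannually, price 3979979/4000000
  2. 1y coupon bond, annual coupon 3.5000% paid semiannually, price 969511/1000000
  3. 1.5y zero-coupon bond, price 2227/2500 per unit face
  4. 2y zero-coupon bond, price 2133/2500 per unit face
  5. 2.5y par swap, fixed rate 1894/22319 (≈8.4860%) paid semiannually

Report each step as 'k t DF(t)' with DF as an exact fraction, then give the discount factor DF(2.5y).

step 1 [0.5y] bond c/2=9/400: DF=(3979979/4000000 − 9/400·(0))/(1+9/400) = 9731/10000 ≈ 0.973100
step 2 [1y] bond c/2=7/400: DF=(969511/1000000 − 7/400·(0.973100))/(1+7/400) = 9361/10000 ≈ 0.936100
step 3 [1.5y] zero: DF = P = 2227/2500 ≈ 0.890800
step 4 [2y] zero: DF = P = 2133/2500 ≈ 0.853200
step 5 [2.5y] swap r/2=947/22319: DF=(1 − 947/22319·(0.973100+0.936100+0.890800+0.853200))/(1+947/22319) = 4053/5000 ≈ 0.810600

1 1/2 9731/10000
2 1 9361/10000
3 3/2 2227/2500
4 2 2133/2500
5 5/2 4053/5000
DF(2.5y) = 4053/5000 ≈ 0.810600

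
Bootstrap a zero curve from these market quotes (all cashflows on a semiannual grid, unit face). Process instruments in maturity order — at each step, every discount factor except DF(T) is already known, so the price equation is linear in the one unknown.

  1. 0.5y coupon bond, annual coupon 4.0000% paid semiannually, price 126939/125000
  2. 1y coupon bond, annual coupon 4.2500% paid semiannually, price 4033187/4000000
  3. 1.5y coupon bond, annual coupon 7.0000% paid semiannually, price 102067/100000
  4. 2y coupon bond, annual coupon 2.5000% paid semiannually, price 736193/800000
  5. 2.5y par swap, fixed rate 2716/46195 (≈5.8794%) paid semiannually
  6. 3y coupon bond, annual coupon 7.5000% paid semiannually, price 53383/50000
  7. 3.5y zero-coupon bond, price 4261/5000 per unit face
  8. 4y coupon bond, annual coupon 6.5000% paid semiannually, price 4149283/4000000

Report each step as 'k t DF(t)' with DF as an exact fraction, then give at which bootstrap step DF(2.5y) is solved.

1 1/2 2489/2500
2 1 4833/5000
3 3/2 4599/5000
4 2 8733/10000
5 5/2 4321/5000
6 3 8621/10000
7 7/2 4261/5000
8 4 8053/10000
DF(2.5y) is solved at step 5

step 1 [0.5y] bond c/2=1/50: DF=(126939/125000 − 1/50·(0))/(1+1/50) = 2489/2500 ≈ 0.995600
step 2 [1y] bond c/2=17/800: DF=(4033187/4000000 − 17/800·(0.995600))/(1+17/800) = 4833/5000 ≈ 0.966600
step 3 [1.5y] bond c/2=7/200: DF=(102067/100000 − 7/200·(0.995600+0.966600))/(1+7/200) = 4599/5000 ≈ 0.919800
step 4 [2y] bond c/2=1/80: DF=(736193/800000 − 1/80·(0.995600+0.966600+0.919800))/(1+1/80) = 8733/10000 ≈ 0.873300
step 5 [2.5y] swap r/2=1358/46195: DF=(1 − 1358/46195·(0.995600+0.966600+0.919800+0.873300))/(1+1358/46195) = 4321/5000 ≈ 0.864200
step 6 [3y] bond c/2=3/80: DF=(53383/50000 − 3/80·(0.995600+0.966600+0.919800+0.873300+0.864200))/(1+3/80) = 8621/10000 ≈ 0.862100
step 7 [3.5y] zero: DF = P = 4261/5000 ≈ 0.852200
step 8 [4y] bond c/2=13/400: DF=(4149283/4000000 − 13/400·(0.995600+0.966600+0.919800+0.873300+0.864200+0.862100+0.852200))/(1+13/400) = 8053/10000 ≈ 0.805300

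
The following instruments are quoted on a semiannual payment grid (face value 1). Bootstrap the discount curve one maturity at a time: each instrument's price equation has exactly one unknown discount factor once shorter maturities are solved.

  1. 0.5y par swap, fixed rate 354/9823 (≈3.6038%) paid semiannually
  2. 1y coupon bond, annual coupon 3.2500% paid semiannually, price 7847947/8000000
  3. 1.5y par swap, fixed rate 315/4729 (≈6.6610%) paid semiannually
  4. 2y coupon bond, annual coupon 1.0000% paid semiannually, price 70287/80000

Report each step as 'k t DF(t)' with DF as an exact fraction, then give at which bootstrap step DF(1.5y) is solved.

1 1/2 9823/10000
2 1 1187/1250
3 3/2 1811/2000
4 2 8601/10000
DF(1.5y) is solved at step 3

step 1 [0.5y] swap r/2=177/9823: DF=(1 − 177/9823·(0))/(1+177/9823) = 9823/10000 ≈ 0.982300
step 2 [1y] bond c/2=13/800: DF=(7847947/8000000 − 13/800·(0.982300))/(1+13/800) = 1187/1250 ≈ 0.949600
step 3 [1.5y] swap r/2=315/9458: DF=(1 − 315/9458·(0.982300+0.949600))/(1+315/9458) = 1811/2000 ≈ 0.905500
step 4 [2y] bond c/2=1/200: DF=(70287/80000 − 1/200·(0.982300+0.949600+0.905500))/(1+1/200) = 8601/10000 ≈ 0.860100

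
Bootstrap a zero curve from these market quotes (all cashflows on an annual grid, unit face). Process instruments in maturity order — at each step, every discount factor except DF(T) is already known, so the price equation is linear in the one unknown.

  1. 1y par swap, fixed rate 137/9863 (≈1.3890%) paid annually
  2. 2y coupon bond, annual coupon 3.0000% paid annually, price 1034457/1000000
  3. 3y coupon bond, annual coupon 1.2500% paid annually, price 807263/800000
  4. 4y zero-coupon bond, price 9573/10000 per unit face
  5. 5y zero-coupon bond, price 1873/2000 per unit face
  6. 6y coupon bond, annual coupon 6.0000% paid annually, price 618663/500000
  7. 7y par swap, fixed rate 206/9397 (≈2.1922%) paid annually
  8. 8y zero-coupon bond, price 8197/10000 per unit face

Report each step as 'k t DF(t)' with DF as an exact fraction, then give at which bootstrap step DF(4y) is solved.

step 1 [1y] swap r/1=137/9863: DF=(1 − 137/9863·(0))/(1+137/9863) = 9863/10000 ≈ 0.986300
step 2 [2y] bond c/1=3/100: DF=(1034457/1000000 − 3/100·(0.986300))/(1+3/100) = 2439/2500 ≈ 0.975600
step 3 [3y] bond c/1=1/80: DF=(807263/800000 − 1/80·(0.986300+0.975600))/(1+1/80) = 2431/2500 ≈ 0.972400
step 4 [4y] zero: DF = P = 9573/10000 ≈ 0.957300
step 5 [5y] zero: DF = P = 1873/2000 ≈ 0.936500
step 6 [6y] bond c/1=3/50: DF=(618663/500000 − 3/50·(0.986300+0.975600+0.972400+0.957300+0.936500))/(1+3/50) = 447/500 ≈ 0.894000
step 7 [7y] swap r/1=206/9397: DF=(1 − 206/9397·(0.986300+0.975600+0.972400+0.957300+0.936500+0.894000))/(1+206/9397) = 4279/5000 ≈ 0.855800
step 8 [8y] zero: DF = P = 8197/10000 ≈ 0.819700

1 1 9863/10000
2 2 2439/2500
3 3 2431/2500
4 4 9573/10000
5 5 1873/2000
6 6 447/500
7 7 4279/5000
8 8 8197/10000
DF(4y) is solved at step 4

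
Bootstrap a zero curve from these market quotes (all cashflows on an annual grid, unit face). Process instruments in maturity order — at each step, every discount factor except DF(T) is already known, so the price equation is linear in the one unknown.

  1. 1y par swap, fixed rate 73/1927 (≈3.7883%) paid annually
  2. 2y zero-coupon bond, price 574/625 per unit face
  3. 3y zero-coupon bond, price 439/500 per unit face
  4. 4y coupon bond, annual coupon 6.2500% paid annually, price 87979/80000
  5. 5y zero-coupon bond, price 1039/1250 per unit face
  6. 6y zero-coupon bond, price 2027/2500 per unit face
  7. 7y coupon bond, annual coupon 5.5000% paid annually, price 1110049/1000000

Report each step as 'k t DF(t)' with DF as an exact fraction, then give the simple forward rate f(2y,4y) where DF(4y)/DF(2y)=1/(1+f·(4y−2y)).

1 1 1927/2000
2 2 574/625
3 3 439/500
4 4 8727/10000
5 5 1039/1250
6 6 2027/2500
7 7 1943/2500
f(2y,4y) = ((574/625)/(8727/10000) − 1)/(2) = 457/17454 ≈ 2.6183%

step 1 [1y] swap r/1=73/1927: DF=(1 − 73/1927·(0))/(1+73/1927) = 1927/2000 ≈ 0.963500
step 2 [2y] zero: DF = P = 574/625 ≈ 0.918400
step 3 [3y] zero: DF = P = 439/500 ≈ 0.878000
step 4 [4y] bond c/1=1/16: DF=(87979/80000 − 1/16·(0.963500+0.918400+0.878000))/(1+1/16) = 8727/10000 ≈ 0.872700
step 5 [5y] zero: DF = P = 1039/1250 ≈ 0.831200
step 6 [6y] zero: DF = P = 2027/2500 ≈ 0.810800
step 7 [7y] bond c/1=11/200: DF=(1110049/1000000 − 11/200·(0.963500+0.918400+0.878000+0.872700+0.831200+0.810800))/(1+11/200) = 1943/2500 ≈ 0.777200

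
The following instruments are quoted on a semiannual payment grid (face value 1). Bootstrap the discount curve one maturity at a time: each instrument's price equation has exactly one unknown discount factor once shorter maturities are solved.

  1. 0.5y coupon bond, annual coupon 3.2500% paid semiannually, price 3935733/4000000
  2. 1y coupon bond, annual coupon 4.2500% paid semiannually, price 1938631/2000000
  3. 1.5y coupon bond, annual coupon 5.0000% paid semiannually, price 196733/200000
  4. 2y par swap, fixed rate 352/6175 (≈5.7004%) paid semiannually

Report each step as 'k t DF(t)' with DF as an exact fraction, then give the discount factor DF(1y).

step 1 [0.5y] bond c/2=13/800: DF=(3935733/4000000 − 13/800·(0))/(1+13/800) = 4841/5000 ≈ 0.968200
step 2 [1y] bond c/2=17/800: DF=(1938631/2000000 − 17/800·(0.968200))/(1+17/800) = 929/1000 ≈ 0.929000
step 3 [1.5y] bond c/2=1/40: DF=(196733/200000 − 1/40·(0.968200+0.929000))/(1+1/40) = 4567/5000 ≈ 0.913400
step 4 [2y] swap r/2=176/6175: DF=(1 − 176/6175·(0.968200+0.929000+0.913400))/(1+176/6175) = 559/625 ≈ 0.894400

1 1/2 4841/5000
2 1 929/1000
3 3/2 4567/5000
4 2 559/625
DF(1y) = 929/1000 ≈ 0.929000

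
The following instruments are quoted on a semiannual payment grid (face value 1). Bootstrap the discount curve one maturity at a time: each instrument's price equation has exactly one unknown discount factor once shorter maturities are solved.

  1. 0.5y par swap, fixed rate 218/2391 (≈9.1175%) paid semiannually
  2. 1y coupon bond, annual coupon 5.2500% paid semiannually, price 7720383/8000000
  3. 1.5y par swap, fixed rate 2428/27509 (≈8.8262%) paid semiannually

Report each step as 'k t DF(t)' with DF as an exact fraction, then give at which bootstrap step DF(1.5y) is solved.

step 1 [0.5y] swap r/2=109/2391: DF=(1 − 109/2391·(0))/(1+109/2391) = 2391/2500 ≈ 0.956400
step 2 [1y] bond c/2=21/800: DF=(7720383/8000000 − 21/800·(0.956400))/(1+21/800) = 9159/10000 ≈ 0.915900
step 3 [1.5y] swap r/2=1214/27509: DF=(1 − 1214/27509·(0.956400+0.915900))/(1+1214/27509) = 4393/5000 ≈ 0.878600

1 1/2 2391/2500
2 1 9159/10000
3 3/2 4393/5000
DF(1.5y) is solved at step 3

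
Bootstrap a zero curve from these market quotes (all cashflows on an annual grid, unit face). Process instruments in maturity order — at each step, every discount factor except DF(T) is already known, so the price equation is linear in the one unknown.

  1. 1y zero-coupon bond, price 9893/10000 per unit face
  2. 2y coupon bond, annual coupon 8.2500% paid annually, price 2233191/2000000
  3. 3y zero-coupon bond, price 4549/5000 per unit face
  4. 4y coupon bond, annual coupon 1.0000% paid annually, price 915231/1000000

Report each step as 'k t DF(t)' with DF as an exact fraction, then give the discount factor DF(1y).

1 1 9893/10000
2 2 9561/10000
3 3 4549/5000
4 4 8779/10000
DF(1y) = 9893/10000 ≈ 0.989300

step 1 [1y] zero: DF = P = 9893/10000 ≈ 0.989300
step 2 [2y] bond c/1=33/400: DF=(2233191/2000000 − 33/400·(0.989300))/(1+33/400) = 9561/10000 ≈ 0.956100
step 3 [3y] zero: DF = P = 4549/5000 ≈ 0.909800
step 4 [4y] bond c/1=1/100: DF=(915231/1000000 − 1/100·(0.989300+0.956100+0.909800))/(1+1/100) = 8779/10000 ≈ 0.877900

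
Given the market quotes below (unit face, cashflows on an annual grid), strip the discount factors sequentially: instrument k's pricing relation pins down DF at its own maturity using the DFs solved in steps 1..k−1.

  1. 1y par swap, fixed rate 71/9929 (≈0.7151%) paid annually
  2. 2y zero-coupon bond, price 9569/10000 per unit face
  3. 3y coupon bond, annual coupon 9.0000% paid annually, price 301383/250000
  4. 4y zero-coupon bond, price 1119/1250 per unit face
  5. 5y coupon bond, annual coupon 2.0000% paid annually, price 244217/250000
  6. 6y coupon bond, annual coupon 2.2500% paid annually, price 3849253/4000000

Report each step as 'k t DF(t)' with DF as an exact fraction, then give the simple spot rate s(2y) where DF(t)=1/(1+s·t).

1 1 9929/10000
2 2 9569/10000
3 3 189/200
4 4 1119/1250
5 5 4417/5000
6 6 8383/10000
s(2y) = (1/(9569/10000) − 1)/(2) = 431/19138 ≈ 2.2521%

step 1 [1y] swap r/1=71/9929: DF=(1 − 71/9929·(0))/(1+71/9929) = 9929/10000 ≈ 0.992900
step 2 [2y] zero: DF = P = 9569/10000 ≈ 0.956900
step 3 [3y] bond c/1=9/100: DF=(301383/250000 − 9/100·(0.992900+0.956900))/(1+9/100) = 189/200 ≈ 0.945000
step 4 [4y] zero: DF = P = 1119/1250 ≈ 0.895200
step 5 [5y] bond c/1=1/50: DF=(244217/250000 − 1/50·(0.992900+0.956900+0.945000+0.895200))/(1+1/50) = 4417/5000 ≈ 0.883400
step 6 [6y] bond c/1=9/400: DF=(3849253/4000000 − 9/400·(0.992900+0.956900+0.945000+0.895200+0.883400))/(1+9/400) = 8383/10000 ≈ 0.838300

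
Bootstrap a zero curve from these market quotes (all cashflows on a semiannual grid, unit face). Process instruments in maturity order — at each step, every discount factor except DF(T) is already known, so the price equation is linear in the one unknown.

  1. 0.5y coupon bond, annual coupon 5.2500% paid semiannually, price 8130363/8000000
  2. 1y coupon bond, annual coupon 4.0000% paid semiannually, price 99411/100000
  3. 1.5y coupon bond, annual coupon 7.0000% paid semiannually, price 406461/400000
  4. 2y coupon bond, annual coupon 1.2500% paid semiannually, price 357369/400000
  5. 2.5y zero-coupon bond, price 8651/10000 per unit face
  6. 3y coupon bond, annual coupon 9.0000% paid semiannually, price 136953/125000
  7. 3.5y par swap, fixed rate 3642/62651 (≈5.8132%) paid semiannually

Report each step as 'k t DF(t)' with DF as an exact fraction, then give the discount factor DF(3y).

step 1 [0.5y] bond c/2=21/800: DF=(8130363/8000000 − 21/800·(0))/(1+21/800) = 9903/10000 ≈ 0.990300
step 2 [1y] bond c/2=1/50: DF=(99411/100000 − 1/50·(0.990300))/(1+1/50) = 597/625 ≈ 0.955200
step 3 [1.5y] bond c/2=7/200: DF=(406461/400000 − 7/200·(0.990300+0.955200))/(1+7/200) = 229/250 ≈ 0.916000
step 4 [2y] bond c/2=1/160: DF=(357369/400000 − 1/160·(0.990300+0.955200+0.916000))/(1+1/160) = 8701/10000 ≈ 0.870100
step 5 [2.5y] zero: DF = P = 8651/10000 ≈ 0.865100
step 6 [3y] bond c/2=9/200: DF=(136953/125000 − 9/200·(0.990300+0.955200+0.916000+0.870100+0.865100))/(1+9/200) = 1701/2000 ≈ 0.850500
step 7 [3.5y] swap r/2=1821/62651: DF=(1 − 1821/62651·(0.990300+0.955200+0.916000+0.870100+0.865100+0.850500))/(1+1821/62651) = 8179/10000 ≈ 0.817900

1 1/2 9903/10000
2 1 597/625
3 3/2 229/250
4 2 8701/10000
5 5/2 8651/10000
6 3 1701/2000
7 7/2 8179/10000
DF(3y) = 1701/2000 ≈ 0.850500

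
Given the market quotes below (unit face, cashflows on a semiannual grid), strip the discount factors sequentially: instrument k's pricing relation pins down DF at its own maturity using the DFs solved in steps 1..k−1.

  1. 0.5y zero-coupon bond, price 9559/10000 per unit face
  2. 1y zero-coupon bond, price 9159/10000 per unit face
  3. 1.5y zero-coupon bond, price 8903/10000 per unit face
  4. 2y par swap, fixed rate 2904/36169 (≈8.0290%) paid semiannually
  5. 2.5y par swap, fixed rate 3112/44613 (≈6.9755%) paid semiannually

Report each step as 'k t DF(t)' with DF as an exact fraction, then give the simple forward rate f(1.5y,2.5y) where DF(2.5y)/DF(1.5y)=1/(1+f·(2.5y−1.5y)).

step 1 [0.5y] zero: DF = P = 9559/10000 ≈ 0.955900
step 2 [1y] zero: DF = P = 9159/10000 ≈ 0.915900
step 3 [1.5y] zero: DF = P = 8903/10000 ≈ 0.890300
step 4 [2y] swap r/2=1452/36169: DF=(1 − 1452/36169·(0.955900+0.915900+0.890300))/(1+1452/36169) = 2137/2500 ≈ 0.854800
step 5 [2.5y] swap r/2=1556/44613: DF=(1 − 1556/44613·(0.955900+0.915900+0.890300+0.854800))/(1+1556/44613) = 2111/2500 ≈ 0.844400

1 1/2 9559/10000
2 1 9159/10000
3 3/2 8903/10000
4 2 2137/2500
5 5/2 2111/2500
f(1.5y,2.5y) = ((8903/10000)/(2111/2500) − 1)/(1) = 459/8444 ≈ 5.4358%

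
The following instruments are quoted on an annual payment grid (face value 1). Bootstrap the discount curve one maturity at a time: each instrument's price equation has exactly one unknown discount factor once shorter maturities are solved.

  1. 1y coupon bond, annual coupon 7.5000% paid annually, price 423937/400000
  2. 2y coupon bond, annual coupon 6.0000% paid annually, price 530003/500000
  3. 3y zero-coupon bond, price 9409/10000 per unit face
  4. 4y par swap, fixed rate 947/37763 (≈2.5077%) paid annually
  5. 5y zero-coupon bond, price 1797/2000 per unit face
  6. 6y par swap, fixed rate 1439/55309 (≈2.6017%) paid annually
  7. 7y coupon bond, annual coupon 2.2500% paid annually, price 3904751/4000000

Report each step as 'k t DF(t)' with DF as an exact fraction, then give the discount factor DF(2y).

1 1 9859/10000
2 2 4721/5000
3 3 9409/10000
4 4 9053/10000
5 5 1797/2000
6 6 8561/10000
7 7 833/1000
DF(2y) = 4721/5000 ≈ 0.944200

step 1 [1y] bond c/1=3/40: DF=(423937/400000 − 3/40·(0))/(1+3/40) = 9859/10000 ≈ 0.985900
step 2 [2y] bond c/1=3/50: DF=(530003/500000 − 3/50·(0.985900))/(1+3/50) = 4721/5000 ≈ 0.944200
step 3 [3y] zero: DF = P = 9409/10000 ≈ 0.940900
step 4 [4y] swap r/1=947/37763: DF=(1 − 947/37763·(0.985900+0.944200+0.940900))/(1+947/37763) = 9053/10000 ≈ 0.905300
step 5 [5y] zero: DF = P = 1797/2000 ≈ 0.898500
step 6 [6y] swap r/1=1439/55309: DF=(1 − 1439/55309·(0.985900+0.944200+0.940900+0.905300+0.898500))/(1+1439/55309) = 8561/10000 ≈ 0.856100
step 7 [7y] bond c/1=9/400: DF=(3904751/4000000 − 9/400·(0.985900+0.944200+0.940900+0.905300+0.898500+0.856100))/(1+9/400) = 833/1000 ≈ 0.833000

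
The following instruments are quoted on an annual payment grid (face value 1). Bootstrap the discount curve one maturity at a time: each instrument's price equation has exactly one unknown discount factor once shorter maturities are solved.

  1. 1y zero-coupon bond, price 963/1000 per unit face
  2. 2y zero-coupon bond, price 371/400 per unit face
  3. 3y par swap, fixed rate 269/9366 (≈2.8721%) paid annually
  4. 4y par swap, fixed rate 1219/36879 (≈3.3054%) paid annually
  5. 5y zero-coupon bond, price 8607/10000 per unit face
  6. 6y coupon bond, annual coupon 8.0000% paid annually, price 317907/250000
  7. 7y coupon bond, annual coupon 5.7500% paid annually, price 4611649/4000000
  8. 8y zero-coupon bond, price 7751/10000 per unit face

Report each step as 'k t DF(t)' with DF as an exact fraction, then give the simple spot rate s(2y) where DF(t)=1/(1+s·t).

1 1 963/1000
2 2 371/400
3 3 9193/10000
4 4 8781/10000
5 5 8607/10000
6 6 1681/2000
7 7 1993/2500
8 8 7751/10000
s(2y) = (1/(371/400) − 1)/(2) = 29/742 ≈ 3.9084%

step 1 [1y] zero: DF = P = 963/1000 ≈ 0.963000
step 2 [2y] zero: DF = P = 371/400 ≈ 0.927500
step 3 [3y] swap r/1=269/9366: DF=(1 − 269/9366·(0.963000+0.927500))/(1+269/9366) = 9193/10000 ≈ 0.919300
step 4 [4y] swap r/1=1219/36879: DF=(1 − 1219/36879·(0.963000+0.927500+0.919300))/(1+1219/36879) = 8781/10000 ≈ 0.878100
step 5 [5y] zero: DF = P = 8607/10000 ≈ 0.860700
step 6 [6y] bond c/1=2/25: DF=(317907/250000 − 2/25·(0.963000+0.927500+0.919300+0.878100+0.860700))/(1+2/25) = 1681/2000 ≈ 0.840500
step 7 [7y] bond c/1=23/400: DF=(4611649/4000000 − 23/400·(0.963000+0.927500+0.919300+0.878100+0.860700+0.840500))/(1+23/400) = 1993/2500 ≈ 0.797200
step 8 [8y] zero: DF = P = 7751/10000 ≈ 0.775100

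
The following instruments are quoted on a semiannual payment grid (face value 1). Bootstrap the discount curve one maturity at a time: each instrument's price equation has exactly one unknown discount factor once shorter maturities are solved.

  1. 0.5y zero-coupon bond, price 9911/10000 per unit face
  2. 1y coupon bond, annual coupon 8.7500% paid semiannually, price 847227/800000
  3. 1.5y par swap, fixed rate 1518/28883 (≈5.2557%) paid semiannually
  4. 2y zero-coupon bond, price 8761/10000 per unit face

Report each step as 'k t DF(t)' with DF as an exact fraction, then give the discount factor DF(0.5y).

step 1 [0.5y] zero: DF = P = 9911/10000 ≈ 0.991100
step 2 [1y] bond c/2=7/160: DF=(847227/800000 − 7/160·(0.991100))/(1+7/160) = 9731/10000 ≈ 0.973100
step 3 [1.5y] swap r/2=759/28883: DF=(1 − 759/28883·(0.991100+0.973100))/(1+759/28883) = 9241/10000 ≈ 0.924100
step 4 [2y] zero: DF = P = 8761/10000 ≈ 0.876100

1 1/2 9911/10000
2 1 9731/10000
3 3/2 9241/10000
4 2 8761/10000
DF(0.5y) = 9911/10000 ≈ 0.991100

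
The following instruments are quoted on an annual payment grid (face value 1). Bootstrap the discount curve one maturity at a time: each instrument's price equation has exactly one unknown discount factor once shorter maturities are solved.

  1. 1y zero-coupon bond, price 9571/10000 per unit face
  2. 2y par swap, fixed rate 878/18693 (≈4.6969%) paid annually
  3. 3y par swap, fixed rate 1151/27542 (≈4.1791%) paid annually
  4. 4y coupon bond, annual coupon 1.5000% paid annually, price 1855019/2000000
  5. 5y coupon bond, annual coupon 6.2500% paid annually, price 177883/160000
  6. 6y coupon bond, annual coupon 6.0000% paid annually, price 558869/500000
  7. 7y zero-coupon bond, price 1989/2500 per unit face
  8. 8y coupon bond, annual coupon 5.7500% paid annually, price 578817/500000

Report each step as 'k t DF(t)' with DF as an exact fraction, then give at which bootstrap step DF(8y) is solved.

1 1 9571/10000
2 2 4561/5000
3 3 8849/10000
4 4 8731/10000
5 5 833/1000
6 6 401/500
7 7 1989/2500
8 8 7653/10000
DF(8y) is solved at step 8

step 1 [1y] zero: DF = P = 9571/10000 ≈ 0.957100
step 2 [2y] swap r/1=878/18693: DF=(1 − 878/18693·(0.957100))/(1+878/18693) = 4561/5000 ≈ 0.912200
step 3 [3y] swap r/1=1151/27542: DF=(1 − 1151/27542·(0.957100+0.912200))/(1+1151/27542) = 8849/10000 ≈ 0.884900
step 4 [4y] bond c/1=3/200: DF=(1855019/2000000 − 3/200·(0.957100+0.912200+0.884900))/(1+3/200) = 8731/10000 ≈ 0.873100
step 5 [5y] bond c/1=1/16: DF=(177883/160000 − 1/16·(0.957100+0.912200+0.884900+0.873100))/(1+1/16) = 833/1000 ≈ 0.833000
step 6 [6y] bond c/1=3/50: DF=(558869/500000 − 3/50·(0.957100+0.912200+0.884900+0.873100+0.833000))/(1+3/50) = 401/500 ≈ 0.802000
step 7 [7y] zero: DF = P = 1989/2500 ≈ 0.795600
step 8 [8y] bond c/1=23/400: DF=(578817/500000 − 23/400·(0.957100+0.912200+0.884900+0.873100+0.833000+0.802000+0.795600))/(1+23/400) = 7653/10000 ≈ 0.765300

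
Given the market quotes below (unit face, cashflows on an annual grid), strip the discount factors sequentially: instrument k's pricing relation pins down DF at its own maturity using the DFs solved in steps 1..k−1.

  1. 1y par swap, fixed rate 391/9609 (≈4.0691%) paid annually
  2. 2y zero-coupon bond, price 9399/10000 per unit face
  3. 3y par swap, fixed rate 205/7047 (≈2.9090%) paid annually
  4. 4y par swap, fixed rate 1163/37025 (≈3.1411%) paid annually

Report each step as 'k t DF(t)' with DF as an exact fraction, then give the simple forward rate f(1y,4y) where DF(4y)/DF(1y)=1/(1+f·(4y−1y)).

1 1 9609/10000
2 2 9399/10000
3 3 459/500
4 4 8837/10000
f(1y,4y) = ((9609/10000)/(8837/10000) − 1)/(3) = 772/26511 ≈ 2.9120%

step 1 [1y] swap r/1=391/9609: DF=(1 − 391/9609·(0))/(1+391/9609) = 9609/10000 ≈ 0.960900
step 2 [2y] zero: DF = P = 9399/10000 ≈ 0.939900
step 3 [3y] swap r/1=205/7047: DF=(1 − 205/7047·(0.960900+0.939900))/(1+205/7047) = 459/500 ≈ 0.918000
step 4 [4y] swap r/1=1163/37025: DF=(1 − 1163/37025·(0.960900+0.939900+0.918000))/(1+1163/37025) = 8837/10000 ≈ 0.883700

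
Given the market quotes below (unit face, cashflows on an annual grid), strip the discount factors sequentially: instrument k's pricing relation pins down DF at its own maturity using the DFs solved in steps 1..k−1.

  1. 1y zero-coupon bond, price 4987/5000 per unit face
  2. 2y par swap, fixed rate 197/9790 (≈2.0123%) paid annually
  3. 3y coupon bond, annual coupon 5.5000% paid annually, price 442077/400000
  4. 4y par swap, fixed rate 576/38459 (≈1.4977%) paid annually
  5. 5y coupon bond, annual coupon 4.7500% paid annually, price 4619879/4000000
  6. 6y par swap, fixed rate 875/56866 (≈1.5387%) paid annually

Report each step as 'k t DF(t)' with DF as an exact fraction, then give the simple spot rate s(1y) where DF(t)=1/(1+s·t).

step 1 [1y] zero: DF = P = 4987/5000 ≈ 0.997400
step 2 [2y] swap r/1=197/9790: DF=(1 − 197/9790·(0.997400))/(1+197/9790) = 4803/5000 ≈ 0.960600
step 3 [3y] bond c/1=11/200: DF=(442077/400000 − 11/200·(0.997400+0.960600))/(1+11/200) = 1891/2000 ≈ 0.945500
step 4 [4y] swap r/1=576/38459: DF=(1 − 576/38459·(0.997400+0.960600+0.945500))/(1+576/38459) = 589/625 ≈ 0.942400
step 5 [5y] bond c/1=19/400: DF=(4619879/4000000 − 19/400·(0.997400+0.960600+0.945500+0.942400))/(1+19/400) = 4641/5000 ≈ 0.928200
step 6 [6y] swap r/1=875/56866: DF=(1 − 875/56866·(0.997400+0.960600+0.945500+0.942400+0.928200))/(1+875/56866) = 73/80 ≈ 0.912500

1 1 4987/5000
2 2 4803/5000
3 3 1891/2000
4 4 589/625
5 5 4641/5000
6 6 73/80
s(1y) = (1/(4987/5000) − 1)/(1) = 13/4987 ≈ 0.2607%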